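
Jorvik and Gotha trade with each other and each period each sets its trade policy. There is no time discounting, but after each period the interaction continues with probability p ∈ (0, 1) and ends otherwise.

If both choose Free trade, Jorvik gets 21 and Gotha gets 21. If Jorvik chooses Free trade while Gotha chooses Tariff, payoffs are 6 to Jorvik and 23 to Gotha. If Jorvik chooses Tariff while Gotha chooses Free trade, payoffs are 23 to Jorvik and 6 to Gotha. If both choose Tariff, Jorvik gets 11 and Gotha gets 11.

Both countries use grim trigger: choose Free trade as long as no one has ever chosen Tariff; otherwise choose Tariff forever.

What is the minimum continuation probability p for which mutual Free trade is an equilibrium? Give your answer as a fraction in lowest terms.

1/6

With no time discounting, the continuation probability p plays the role of the discount factor.
Grim-trigger IC: 21/(1−p) ≥ 23 + 11p/(1−p) ⇒ p ≥ (23−21)/(23−11) = 1/6.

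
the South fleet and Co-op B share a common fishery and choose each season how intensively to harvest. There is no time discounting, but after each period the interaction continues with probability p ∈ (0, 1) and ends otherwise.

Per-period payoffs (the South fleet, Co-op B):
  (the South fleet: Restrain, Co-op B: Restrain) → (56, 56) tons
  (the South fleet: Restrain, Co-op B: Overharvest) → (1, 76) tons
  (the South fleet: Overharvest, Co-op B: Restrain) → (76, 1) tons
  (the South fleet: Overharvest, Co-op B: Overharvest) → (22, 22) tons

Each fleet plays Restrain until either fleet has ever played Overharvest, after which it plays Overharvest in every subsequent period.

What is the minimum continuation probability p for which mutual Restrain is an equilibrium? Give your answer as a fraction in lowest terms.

10/27

Expected cooperation value is 56 + p·56 + p²·56 + … = 56/(1−p); deviation gives 76 + p·22/(1−p).
56 ≥ 76(1−p) + 22p ⇒ 54p ≥ 20 ⇒ p ≥ 20/54 = 10/27.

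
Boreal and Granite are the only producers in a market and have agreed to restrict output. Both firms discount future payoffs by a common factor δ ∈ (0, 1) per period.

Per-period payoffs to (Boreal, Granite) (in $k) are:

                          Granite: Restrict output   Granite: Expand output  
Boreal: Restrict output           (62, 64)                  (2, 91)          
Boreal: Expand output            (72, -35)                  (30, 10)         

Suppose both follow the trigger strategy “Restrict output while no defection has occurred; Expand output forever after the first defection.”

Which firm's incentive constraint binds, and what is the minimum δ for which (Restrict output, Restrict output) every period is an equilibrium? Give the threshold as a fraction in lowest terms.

Granite; δ ≥ 1/3

Boreal's threshold: (72−62)/(72−30) = 5/21.
Granite's threshold: (91−64)/(91−10) = 1/3.
5/21 < 1/3, so Granite binds and δ* = 1/3.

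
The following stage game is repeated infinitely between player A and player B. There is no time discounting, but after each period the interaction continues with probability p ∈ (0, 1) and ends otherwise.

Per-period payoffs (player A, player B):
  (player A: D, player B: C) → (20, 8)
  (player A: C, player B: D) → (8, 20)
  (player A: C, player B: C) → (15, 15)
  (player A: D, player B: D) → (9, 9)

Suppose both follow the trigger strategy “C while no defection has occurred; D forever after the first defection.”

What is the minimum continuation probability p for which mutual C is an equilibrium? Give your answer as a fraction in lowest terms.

5/11

With no time discounting, the continuation probability p plays the role of the discount factor.
Grim-trigger IC: 15/(1−p) ≥ 20 + 9p/(1−p) ⇒ p ≥ (20−15)/(20−9) = 5/11.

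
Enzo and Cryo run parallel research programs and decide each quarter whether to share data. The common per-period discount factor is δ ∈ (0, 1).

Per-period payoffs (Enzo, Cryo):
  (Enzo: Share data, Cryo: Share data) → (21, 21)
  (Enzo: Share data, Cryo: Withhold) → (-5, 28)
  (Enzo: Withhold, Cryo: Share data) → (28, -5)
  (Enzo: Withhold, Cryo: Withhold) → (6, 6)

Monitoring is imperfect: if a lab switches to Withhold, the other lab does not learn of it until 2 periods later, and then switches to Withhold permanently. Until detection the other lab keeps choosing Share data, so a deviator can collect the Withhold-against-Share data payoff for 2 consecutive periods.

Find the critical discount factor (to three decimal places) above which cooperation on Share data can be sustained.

The best deviation is to choose Withhold for all 2 undetected periods, earning 28 each, then 6 forever once detected.
Deviation value: 28(1−δ^2)/(1−δ) + 6δ^2/(1−δ); cooperation value: 21/(1−δ).
IC: 21 ≥ 28(1−δ^2) + 6δ^2 = 28 − 22δ^2.
So δ^2 ≥ 7/22, giving δ ≥ (7/22)^(1/2) ≈ 0.564.

0.564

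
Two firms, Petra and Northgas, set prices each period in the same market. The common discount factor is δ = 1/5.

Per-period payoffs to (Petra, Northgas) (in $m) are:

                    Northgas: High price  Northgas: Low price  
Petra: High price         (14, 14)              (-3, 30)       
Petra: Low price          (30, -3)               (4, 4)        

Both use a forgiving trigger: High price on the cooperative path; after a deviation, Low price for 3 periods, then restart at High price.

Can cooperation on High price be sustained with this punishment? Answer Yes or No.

No

Comparing payoff streams over the 4 periods until play realigns: cooperate → 14(1+δ+…+δ^3); deviate → 30 + 4(δ+…+δ^3).
Cooperation is sustained iff (14−4)(δ+…+δ^3) ≥ 30−14.
δ+…+δ^3 = 1/5·(1−(1/5)^3)/(1−1/5) = 0.2480, and (30−14)/(14−4) = 1.6000.
0.2480 < 1.6000, so cooperation is not sustainable.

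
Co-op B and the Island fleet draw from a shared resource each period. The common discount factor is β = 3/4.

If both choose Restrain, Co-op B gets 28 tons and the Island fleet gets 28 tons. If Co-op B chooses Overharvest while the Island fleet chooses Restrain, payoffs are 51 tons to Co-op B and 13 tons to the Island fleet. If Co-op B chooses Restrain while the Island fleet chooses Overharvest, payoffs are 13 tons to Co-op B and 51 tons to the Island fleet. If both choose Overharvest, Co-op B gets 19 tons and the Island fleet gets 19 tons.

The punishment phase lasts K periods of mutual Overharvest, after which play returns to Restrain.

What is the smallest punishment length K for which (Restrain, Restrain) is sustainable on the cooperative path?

7

No profitable deviation requires (28−19)(β+…+β^K) ≥ 51−28, i.e. β+…+β^K ≥ 23/9 ≈ 2.5556.
With β = 3/4, the partial sums are K=1: 0.7500, K=2: 1.3125, …, K=5: 2.2881, K=6: 2.4661, K=7: 2.5995.
K = 7 is the first length at which the sum reaches 2.5556.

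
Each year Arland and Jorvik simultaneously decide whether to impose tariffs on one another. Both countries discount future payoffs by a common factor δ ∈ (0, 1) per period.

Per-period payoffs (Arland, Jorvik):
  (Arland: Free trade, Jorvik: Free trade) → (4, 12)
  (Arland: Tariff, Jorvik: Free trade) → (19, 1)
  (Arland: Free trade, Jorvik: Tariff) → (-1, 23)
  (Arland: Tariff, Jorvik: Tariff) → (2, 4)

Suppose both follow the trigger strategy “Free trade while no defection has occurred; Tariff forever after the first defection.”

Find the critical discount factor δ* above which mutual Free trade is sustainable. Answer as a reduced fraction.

15/17

Arland's threshold: (19−4)/(19−2) = 15/17.
Jorvik's threshold: (23−12)/(23−4) = 11/19.
15/17 > 11/19, so Arland binds and δ* = 15/17.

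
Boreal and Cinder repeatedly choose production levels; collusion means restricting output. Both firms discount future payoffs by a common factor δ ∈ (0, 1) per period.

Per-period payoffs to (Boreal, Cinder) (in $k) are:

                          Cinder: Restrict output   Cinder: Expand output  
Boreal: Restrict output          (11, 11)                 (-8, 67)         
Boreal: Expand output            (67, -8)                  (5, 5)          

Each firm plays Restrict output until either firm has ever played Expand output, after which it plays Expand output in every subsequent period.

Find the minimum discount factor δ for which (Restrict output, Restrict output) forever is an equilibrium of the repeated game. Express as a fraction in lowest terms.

Under grim trigger the critical discount factor is (T−C)/(T−P) with T = 67, C = 11, P = 5.
δ* = (67−11)/(67−5) = 56/62 = 28/31.

28/31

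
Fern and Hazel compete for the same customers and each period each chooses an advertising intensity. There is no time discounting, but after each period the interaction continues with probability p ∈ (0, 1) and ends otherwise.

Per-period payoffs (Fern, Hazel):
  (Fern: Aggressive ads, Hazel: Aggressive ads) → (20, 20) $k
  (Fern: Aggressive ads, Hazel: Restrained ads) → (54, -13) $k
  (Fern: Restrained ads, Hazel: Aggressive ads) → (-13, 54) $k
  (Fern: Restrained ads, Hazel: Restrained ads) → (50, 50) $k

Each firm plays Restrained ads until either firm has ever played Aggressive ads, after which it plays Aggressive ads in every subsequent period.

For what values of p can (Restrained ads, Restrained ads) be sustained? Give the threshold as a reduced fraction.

2/17

With no time discounting, the continuation probability p plays the role of the discount factor.
Grim-trigger IC: 50/(1−p) ≥ 54 + 20p/(1−p) ⇒ p ≥ (54−50)/(54−20) = 2/17.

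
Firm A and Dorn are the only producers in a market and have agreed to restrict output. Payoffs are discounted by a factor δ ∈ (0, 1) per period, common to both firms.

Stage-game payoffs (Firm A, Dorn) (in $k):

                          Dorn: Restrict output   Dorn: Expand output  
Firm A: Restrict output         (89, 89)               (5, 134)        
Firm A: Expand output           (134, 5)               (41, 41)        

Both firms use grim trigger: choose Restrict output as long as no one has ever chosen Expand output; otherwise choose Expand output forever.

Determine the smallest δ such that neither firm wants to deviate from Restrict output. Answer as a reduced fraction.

Cooperation forever yields 89 each period: 89/(1−δ).
Deviating yields 134 once, then 41 forever: 134 + 41δ/(1−δ).
No profitable deviation requires 89/(1−δ) ≥ 134 + 41δ/(1−δ).
Multiplying by (1−δ): 89 ≥ 134(1−δ) + 41δ = 134 − 93δ.
So 93δ ≥ 45, i.e. δ ≥ 45/93 = 15/31.

15/31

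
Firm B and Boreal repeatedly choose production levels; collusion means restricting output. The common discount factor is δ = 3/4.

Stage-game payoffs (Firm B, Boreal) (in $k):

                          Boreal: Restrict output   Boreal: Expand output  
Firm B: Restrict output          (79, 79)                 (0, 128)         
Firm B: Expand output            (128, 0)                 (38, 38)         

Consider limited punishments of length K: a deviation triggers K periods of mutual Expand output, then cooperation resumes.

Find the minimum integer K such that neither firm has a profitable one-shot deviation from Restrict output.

No profitable deviation requires (79−38)(δ+…+δ^K) ≥ 128−79, i.e. δ+…+δ^K ≥ 49/41 ≈ 1.1951.
With δ = 3/4, the partial sums are K=1: 0.7500, K=2: 1.3125.
K = 2 is the first length at which the sum reaches 1.1951.

2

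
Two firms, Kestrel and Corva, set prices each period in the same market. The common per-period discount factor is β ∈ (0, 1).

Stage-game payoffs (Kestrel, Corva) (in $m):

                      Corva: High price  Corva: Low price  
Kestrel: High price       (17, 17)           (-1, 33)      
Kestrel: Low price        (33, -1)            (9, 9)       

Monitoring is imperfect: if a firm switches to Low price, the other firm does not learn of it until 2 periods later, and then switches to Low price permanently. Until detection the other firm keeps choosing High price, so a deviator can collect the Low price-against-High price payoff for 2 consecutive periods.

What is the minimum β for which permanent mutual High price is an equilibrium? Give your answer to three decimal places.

A deviator earns 33 for 2 periods, then 9 forever; cooperating earns 17 forever. Multiplying the IC by (1−β):
17 ≥ 33(1−β^2) + 9β^2, so 24·β^2 ≥ 16 and β^2 ≥ 2/3.
β ≥ (2/3)^(1/2) ≈ 0.816.

0.816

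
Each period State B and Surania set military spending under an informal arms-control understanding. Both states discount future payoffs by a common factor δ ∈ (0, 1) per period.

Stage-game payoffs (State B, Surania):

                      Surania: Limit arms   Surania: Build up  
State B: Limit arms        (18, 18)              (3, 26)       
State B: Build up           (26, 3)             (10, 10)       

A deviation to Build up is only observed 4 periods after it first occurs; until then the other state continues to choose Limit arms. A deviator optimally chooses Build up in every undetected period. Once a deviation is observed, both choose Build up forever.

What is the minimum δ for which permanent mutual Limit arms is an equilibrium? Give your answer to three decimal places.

The best deviation is to choose Build up for all 4 undetected periods, earning 26 each, then 10 forever once detected.
Deviation value: 26(1−δ^4)/(1−δ) + 10δ^4/(1−δ); cooperation value: 18/(1−δ).
IC: 18 ≥ 26(1−δ^4) + 10δ^4 = 26 − 16δ^4.
So δ^4 ≥ 8/16 = 1/2, giving δ ≥ (1/2)^(1/4) ≈ 0.841.

0.841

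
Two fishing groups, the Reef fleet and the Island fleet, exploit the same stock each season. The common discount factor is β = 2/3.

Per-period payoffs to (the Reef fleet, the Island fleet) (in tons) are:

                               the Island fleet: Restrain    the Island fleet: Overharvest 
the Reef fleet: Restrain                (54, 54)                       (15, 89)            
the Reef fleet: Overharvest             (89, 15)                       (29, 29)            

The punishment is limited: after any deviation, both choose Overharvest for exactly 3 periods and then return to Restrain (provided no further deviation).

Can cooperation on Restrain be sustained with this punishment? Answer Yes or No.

A one-shot deviation gives 89 now, then 29 for 3 periods, then back to 54.
Gain from deviating: (89−54) today; loss: (54−29) in each of the next 3 periods.
No-deviation condition: (54−29)(β+…+β^3) ≥ 89−54, i.e. β+…+β^3 ≥ 7/5.
At β = 2/3: β+…+β^3 = 1.4074 ≥ 1.4000.
So cooperation is sustainable.

Yes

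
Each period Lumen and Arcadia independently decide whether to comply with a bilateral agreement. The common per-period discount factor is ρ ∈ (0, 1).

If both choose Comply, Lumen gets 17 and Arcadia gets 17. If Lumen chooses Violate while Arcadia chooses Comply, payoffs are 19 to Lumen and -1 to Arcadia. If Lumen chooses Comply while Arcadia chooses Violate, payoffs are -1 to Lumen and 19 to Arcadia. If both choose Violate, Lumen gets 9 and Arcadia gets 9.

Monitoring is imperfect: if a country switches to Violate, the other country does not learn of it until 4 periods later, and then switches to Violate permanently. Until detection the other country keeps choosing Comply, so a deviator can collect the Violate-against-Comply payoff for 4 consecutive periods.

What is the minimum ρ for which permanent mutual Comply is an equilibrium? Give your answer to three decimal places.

0.669

The best deviation is to choose Violate for all 4 undetected periods, earning 19 each, then 9 forever once detected.
Deviation value: 19(1−ρ^4)/(1−ρ) + 9ρ^4/(1−ρ); cooperation value: 17/(1−ρ).
IC: 17 ≥ 19(1−ρ^4) + 9ρ^4 = 19 − 10ρ^4.
So ρ^4 ≥ 2/10 = 1/5, giving ρ ≥ (1/5)^(1/4) ≈ 0.669.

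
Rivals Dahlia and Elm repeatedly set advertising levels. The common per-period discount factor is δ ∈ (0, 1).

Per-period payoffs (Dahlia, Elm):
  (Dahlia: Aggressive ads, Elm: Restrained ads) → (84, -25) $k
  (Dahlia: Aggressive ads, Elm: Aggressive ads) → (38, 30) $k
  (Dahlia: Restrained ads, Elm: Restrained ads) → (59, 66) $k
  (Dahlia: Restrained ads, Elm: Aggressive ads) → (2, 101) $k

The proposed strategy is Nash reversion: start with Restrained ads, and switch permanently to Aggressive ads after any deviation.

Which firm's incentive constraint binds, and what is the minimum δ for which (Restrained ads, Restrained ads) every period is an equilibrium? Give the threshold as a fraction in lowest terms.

Dahlia; δ ≥ 25/46

Dahlia's threshold: (84−59)/(84−38) = 25/46.
Elm's threshold: (101−66)/(101−30) = 35/71.
25/46 > 35/71, so Dahlia binds and δ* = 25/46.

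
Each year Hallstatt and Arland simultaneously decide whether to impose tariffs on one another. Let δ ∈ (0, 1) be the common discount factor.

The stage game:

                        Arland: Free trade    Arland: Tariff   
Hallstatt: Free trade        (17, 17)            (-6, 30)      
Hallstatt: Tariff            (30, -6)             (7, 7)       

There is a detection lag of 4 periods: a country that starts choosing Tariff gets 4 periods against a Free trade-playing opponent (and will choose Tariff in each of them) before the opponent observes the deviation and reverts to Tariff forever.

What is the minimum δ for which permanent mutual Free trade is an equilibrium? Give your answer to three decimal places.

0.867

A deviator earns 30 for 4 periods, then 7 forever; cooperating earns 17 forever. Multiplying the IC by (1−δ):
17 ≥ 30(1−δ^4) + 7δ^4, so 23·δ^4 ≥ 13 and δ^4 ≥ 13/23.
δ ≥ (13/23)^(1/4) ≈ 0.867.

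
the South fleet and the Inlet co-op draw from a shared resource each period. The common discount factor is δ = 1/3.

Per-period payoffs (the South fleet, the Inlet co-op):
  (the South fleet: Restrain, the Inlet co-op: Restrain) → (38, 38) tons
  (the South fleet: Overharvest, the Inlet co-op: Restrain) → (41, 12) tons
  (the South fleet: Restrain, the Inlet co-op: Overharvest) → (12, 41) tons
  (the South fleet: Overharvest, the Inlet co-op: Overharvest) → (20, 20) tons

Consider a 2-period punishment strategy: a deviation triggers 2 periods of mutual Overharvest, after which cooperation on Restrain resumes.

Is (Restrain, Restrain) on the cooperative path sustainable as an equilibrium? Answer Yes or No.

IC: δ+…+δ^2 ≥ (41−38)/(38−20) = 1/6.
At δ = 1/3: partial sum = 0.4444 ≥ 0.1667. Cooperation sustainable.

Yes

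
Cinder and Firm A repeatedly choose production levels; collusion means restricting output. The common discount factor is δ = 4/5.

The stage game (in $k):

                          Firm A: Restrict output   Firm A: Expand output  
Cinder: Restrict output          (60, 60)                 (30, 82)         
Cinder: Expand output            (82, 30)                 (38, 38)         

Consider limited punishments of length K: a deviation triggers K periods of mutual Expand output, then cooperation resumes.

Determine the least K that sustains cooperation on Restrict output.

Need Σ_{k=1}^{K} δ^k ≥ (82−60)/(60−38) = 1.0000 at δ = 4/5.
At K = 1 the sum is 0.8000 < 1.0000; at K = 2 it is 1.4400 ≥ 1.0000.
So the minimum punishment length is K = 2.

2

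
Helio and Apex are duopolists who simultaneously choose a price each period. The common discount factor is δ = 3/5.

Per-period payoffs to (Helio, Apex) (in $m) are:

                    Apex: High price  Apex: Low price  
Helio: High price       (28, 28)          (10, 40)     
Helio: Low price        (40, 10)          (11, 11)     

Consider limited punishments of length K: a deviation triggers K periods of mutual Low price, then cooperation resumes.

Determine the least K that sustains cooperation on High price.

2

No profitable deviation requires (28−11)(δ+…+δ^K) ≥ 40−28, i.e. δ+…+δ^K ≥ 12/17 ≈ 0.7059.
With δ = 3/5, the partial sums are K=1: 0.6000, K=2: 0.9600.
K = 2 is the first length at which the sum reaches 0.7059.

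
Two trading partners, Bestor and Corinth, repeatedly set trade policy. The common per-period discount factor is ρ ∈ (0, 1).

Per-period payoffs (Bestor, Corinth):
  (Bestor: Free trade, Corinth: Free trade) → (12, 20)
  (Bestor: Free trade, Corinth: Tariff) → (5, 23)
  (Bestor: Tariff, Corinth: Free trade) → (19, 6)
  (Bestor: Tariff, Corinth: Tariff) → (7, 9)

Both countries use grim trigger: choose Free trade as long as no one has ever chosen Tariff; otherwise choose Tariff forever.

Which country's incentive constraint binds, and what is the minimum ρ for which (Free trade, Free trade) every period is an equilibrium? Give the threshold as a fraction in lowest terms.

Bestor; ρ ≥ 7/12

Bestor's threshold: (19−12)/(19−7) = 7/12.
Corinth's threshold: (23−20)/(23−9) = 3/14.
7/12 > 3/14, so Bestor binds and ρ* = 7/12.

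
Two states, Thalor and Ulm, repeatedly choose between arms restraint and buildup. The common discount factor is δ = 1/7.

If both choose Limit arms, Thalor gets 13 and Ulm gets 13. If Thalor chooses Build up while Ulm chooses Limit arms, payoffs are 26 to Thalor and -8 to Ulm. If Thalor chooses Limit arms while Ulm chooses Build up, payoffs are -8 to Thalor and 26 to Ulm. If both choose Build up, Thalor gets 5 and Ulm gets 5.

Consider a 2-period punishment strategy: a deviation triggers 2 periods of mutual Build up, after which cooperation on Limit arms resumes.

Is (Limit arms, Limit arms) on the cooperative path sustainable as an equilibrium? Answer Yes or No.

No

Comparing payoff streams over the 3 periods until play realigns: cooperate → 13(1+δ+…+δ^2); deviate → 26 + 5(δ+…+δ^2).
Cooperation is sustained iff (13−5)(δ+…+δ^2) ≥ 26−13.
δ+…+δ^2 = 1/7·(1−(1/7)^2)/(1−1/7) = 0.1633, and (26−13)/(13−5) = 1.6250.
0.1633 < 1.6250, so cooperation is not sustainable.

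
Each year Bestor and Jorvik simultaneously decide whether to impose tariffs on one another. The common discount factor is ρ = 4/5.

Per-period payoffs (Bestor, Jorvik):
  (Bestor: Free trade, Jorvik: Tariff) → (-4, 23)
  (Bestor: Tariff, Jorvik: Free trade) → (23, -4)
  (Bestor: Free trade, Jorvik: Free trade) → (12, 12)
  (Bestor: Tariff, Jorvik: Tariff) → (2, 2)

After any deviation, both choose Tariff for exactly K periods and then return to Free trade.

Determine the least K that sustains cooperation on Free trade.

No profitable deviation requires (12−2)(ρ+…+ρ^K) ≥ 23−12, i.e. ρ+…+ρ^K ≥ 11/10 ≈ 1.1000.
With ρ = 4/5, the partial sums are K=1: 0.8000, K=2: 1.4400.
K = 2 is the first length at which the sum reaches 1.1000.

2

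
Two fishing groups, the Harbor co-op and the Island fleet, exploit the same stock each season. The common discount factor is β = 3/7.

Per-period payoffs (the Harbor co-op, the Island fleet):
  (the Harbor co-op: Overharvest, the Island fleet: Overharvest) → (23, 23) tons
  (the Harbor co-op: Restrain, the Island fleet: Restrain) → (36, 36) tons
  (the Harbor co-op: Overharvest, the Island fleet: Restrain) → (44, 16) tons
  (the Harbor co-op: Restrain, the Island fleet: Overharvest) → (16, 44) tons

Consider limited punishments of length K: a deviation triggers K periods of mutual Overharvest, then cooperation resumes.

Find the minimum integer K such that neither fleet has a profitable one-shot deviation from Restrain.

3

Need Σ_{k=1}^{K} β^k ≥ (44−36)/(36−23) = 0.6154 at β = 3/7.
At K = 2 the sum is 0.6122 < 0.6154; at K = 3 it is 0.6910 ≥ 0.6154.
So the minimum punishment length is K = 3.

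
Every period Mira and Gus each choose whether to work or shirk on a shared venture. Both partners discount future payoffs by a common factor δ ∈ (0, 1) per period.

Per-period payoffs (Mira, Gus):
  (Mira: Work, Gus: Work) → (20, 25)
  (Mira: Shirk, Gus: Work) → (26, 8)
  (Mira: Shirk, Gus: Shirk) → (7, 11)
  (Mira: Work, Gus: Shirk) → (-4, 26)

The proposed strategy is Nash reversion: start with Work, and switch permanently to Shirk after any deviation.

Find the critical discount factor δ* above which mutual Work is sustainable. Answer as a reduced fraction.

For Mira: deviation gain 26−20 = 6, per-period punishment loss 20−7 = 13. IC gives δ ≥ 6/19.
For Gus: gain 1, loss 14 per period, so δ ≥ 1/15.
The tighter constraint is Mira's, so cooperation needs δ ≥ 6/19.

6/19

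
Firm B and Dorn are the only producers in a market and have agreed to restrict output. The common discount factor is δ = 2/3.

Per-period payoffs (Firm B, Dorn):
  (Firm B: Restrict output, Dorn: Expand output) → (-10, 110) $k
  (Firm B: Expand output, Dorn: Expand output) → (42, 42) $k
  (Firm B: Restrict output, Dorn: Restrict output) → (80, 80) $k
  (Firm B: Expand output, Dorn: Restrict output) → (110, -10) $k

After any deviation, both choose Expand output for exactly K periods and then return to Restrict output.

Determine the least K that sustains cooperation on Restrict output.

2

Need Σ_{k=1}^{K} δ^k ≥ (110−80)/(80−42) = 0.7895 at δ = 2/3.
At K = 1 the sum is 0.6667 < 0.7895; at K = 2 it is 1.1111 ≥ 0.7895.
So the minimum punishment length is K = 2.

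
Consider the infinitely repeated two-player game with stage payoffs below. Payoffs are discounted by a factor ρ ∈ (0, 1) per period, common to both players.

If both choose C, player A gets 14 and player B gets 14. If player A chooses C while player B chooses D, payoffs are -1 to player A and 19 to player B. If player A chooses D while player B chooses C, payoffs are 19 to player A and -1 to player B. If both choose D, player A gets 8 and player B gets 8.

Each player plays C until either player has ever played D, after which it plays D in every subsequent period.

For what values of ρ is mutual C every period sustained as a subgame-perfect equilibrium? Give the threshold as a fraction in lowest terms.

5/11

Cooperation forever yields 14 each period: 14/(1−ρ).
Deviating yields 19 once, then 8 forever: 19 + 8ρ/(1−ρ).
No profitable deviation requires 14/(1−ρ) ≥ 19 + 8ρ/(1−ρ).
Multiplying by (1−ρ): 14 ≥ 19(1−ρ) + 8ρ = 19 − 11ρ.
So 11ρ ≥ 5, i.e. ρ ≥ 5/11.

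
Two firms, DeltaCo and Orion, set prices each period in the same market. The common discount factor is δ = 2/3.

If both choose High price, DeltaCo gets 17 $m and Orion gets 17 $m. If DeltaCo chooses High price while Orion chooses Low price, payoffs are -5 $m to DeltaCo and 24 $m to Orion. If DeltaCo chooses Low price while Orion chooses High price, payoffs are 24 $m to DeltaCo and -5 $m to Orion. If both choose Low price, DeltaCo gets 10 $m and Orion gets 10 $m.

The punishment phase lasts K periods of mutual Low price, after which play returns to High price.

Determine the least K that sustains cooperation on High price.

2

Need Σ_{k=1}^{K} δ^k ≥ (24−17)/(17−10) = 1.0000 at δ = 2/3.
At K = 1 the sum is 0.6667 < 1.0000; at K = 2 it is 1.1111 ≥ 1.0000.
So the minimum punishment length is K = 2.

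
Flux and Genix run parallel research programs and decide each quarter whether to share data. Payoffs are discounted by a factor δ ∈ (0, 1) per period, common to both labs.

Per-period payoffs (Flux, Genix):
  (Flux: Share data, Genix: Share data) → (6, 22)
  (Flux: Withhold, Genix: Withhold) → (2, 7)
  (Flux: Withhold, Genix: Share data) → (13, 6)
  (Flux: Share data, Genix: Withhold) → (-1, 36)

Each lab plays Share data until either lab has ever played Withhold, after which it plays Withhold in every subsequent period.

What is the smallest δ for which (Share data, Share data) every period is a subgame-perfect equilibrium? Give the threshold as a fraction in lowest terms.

Flux: cooperation gives 6 each period; deviation gives 13 once then 2 forever.
  6/(1−δ) ≥ 13 + 2δ/(1−δ) ⇒ δ ≥ 7/11.
Genix: cooperation gives 22 each period; deviation gives 36 once then 7 forever.
  δ ≥ 14/29.
Both must hold, so the binding constraint is Flux's: δ ≥ 7/11.

7/11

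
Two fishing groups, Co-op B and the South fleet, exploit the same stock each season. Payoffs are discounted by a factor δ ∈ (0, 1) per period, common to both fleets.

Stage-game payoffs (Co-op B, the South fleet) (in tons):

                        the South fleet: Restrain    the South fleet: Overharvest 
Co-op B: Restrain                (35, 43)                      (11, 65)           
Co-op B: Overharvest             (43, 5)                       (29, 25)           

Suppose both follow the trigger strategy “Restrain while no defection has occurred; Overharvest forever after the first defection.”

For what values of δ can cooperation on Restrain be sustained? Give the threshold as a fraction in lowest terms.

Co-op B: cooperation gives 35 each period; deviation gives 43 once then 29 forever.
  35/(1−δ) ≥ 43 + 29δ/(1−δ) ⇒ δ ≥ 8/14 = 4/7.
the South fleet: cooperation gives 43 each period; deviation gives 65 once then 25 forever.
  δ ≥ 22/40 = 11/20.
Both must hold, so the binding constraint is Co-op B's: δ ≥ 4/7.

4/7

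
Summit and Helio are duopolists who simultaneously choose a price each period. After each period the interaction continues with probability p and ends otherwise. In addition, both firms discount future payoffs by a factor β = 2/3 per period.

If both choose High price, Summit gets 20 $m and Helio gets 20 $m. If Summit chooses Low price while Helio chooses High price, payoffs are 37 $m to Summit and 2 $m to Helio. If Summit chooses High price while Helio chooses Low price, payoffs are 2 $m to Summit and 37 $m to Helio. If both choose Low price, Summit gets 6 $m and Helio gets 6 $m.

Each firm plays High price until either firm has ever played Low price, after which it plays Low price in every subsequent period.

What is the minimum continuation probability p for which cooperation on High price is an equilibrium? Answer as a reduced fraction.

51/62

Expected continuation weight on next period's payoff is β·p = 2/3·p, which plays the role of the discount factor.
Cooperation requires 2/3·p ≥ (37−20)/(37−6) = 17/31, hence p ≥ 51/62.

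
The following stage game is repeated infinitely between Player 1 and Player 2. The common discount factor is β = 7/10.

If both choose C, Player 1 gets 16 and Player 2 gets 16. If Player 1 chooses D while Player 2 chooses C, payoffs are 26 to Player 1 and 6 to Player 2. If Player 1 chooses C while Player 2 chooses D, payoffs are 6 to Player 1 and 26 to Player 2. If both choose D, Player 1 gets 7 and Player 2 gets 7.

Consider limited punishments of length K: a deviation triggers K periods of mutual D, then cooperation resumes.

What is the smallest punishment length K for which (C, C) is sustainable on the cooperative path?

No profitable deviation requires (16−7)(β+…+β^K) ≥ 26−16, i.e. β+…+β^K ≥ 10/9 ≈ 1.1111.
With β = 7/10, the partial sums are K=1: 0.7000, K=2: 1.1900.
K = 2 is the first length at which the sum reaches 1.1111.

2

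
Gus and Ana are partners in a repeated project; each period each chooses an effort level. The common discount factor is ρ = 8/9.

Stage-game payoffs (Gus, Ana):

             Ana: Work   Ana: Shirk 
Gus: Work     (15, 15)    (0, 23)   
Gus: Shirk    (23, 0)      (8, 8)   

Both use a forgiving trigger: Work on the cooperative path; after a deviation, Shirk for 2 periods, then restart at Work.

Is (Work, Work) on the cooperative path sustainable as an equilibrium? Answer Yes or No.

Yes

Comparing payoff streams over the 3 periods until play realigns: cooperate → 15(1+ρ+…+ρ^2); deviate → 23 + 8(ρ+…+ρ^2).
Cooperation is sustained iff (15−8)(ρ+…+ρ^2) ≥ 23−15.
ρ+…+ρ^2 = 8/9·(1−(8/9)^2)/(1−8/9) = 1.6790, and (23−15)/(15−8) = 1.1429.
1.6790 ≥ 1.1429, so cooperation is sustainable.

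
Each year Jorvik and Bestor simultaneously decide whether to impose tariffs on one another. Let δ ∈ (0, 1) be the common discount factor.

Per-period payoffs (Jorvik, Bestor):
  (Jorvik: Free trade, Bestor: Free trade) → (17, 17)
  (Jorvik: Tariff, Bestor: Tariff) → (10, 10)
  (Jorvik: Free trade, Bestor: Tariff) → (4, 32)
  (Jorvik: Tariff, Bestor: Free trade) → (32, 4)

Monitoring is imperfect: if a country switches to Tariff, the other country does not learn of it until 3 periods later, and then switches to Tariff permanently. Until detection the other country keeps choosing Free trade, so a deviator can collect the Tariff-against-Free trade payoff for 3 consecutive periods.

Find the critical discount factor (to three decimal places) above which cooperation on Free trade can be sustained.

0.880

Deviating for the 3 undetected periods gains 32−17 = 15 per period over cooperation, then loses 17−10 = 7 per period forever once punishment starts.
Gain: 15(1 + δ + … + δ^2); loss: 7·δ^3/(1−δ).
No profitable deviation ⇔ 15(1−δ^3) ≤ 7·δ^3, i.e. δ^3 ≥ 15/(15+7) = 15/22.
Hence δ ≥ (15/22)^(1/3) ≈ 0.880.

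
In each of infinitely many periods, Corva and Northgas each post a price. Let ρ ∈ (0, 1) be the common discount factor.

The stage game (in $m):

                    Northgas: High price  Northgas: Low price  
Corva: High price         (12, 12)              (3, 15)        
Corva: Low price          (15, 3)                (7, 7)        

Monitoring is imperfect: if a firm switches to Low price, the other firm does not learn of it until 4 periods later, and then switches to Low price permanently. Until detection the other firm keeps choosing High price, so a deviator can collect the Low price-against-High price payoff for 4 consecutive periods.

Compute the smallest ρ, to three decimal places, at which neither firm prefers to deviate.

0.783

Deviating for the 4 undetected periods gains 15−12 = 3 per period over cooperation, then loses 12−7 = 5 per period forever once punishment starts.
Gain: 3(1 + ρ + … + ρ^3); loss: 5·ρ^4/(1−ρ).
No profitable deviation ⇔ 3(1−ρ^4) ≤ 5·ρ^4, i.e. ρ^4 ≥ 3/(3+5) = 3/8.
Hence ρ ≥ (3/8)^(1/4) ≈ 0.783.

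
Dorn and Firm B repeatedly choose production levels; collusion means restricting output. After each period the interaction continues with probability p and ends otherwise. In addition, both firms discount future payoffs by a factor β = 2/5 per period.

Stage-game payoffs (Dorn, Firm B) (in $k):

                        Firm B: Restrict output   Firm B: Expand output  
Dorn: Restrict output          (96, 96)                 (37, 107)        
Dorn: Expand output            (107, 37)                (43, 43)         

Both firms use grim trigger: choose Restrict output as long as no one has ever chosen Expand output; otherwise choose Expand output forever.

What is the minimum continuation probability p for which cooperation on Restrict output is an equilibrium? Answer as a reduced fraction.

Expected continuation weight on next period's payoff is β·p = 2/5·p, which plays the role of the discount factor.
Cooperation requires 2/5·p ≥ (107−96)/(107−43) = 11/64, hence p ≥ 55/128.

55/128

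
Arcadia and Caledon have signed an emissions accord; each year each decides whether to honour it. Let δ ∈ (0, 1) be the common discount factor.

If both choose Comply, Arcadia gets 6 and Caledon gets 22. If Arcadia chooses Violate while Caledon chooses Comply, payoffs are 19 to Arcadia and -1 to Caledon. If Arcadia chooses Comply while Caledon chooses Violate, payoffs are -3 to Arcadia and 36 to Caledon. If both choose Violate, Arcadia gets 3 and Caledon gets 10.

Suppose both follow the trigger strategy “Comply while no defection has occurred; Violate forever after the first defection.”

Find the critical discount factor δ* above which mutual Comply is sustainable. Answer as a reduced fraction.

Arcadia: cooperation gives 6 each period; deviation gives 19 once then 3 forever.
  6/(1−δ) ≥ 19 + 3δ/(1−δ) ⇒ δ ≥ 13/16.
Caledon: cooperation gives 22 each period; deviation gives 36 once then 10 forever.
  δ ≥ 14/26 = 7/13.
Both must hold, so the binding constraint is Arcadia's: δ ≥ 13/16.

13/16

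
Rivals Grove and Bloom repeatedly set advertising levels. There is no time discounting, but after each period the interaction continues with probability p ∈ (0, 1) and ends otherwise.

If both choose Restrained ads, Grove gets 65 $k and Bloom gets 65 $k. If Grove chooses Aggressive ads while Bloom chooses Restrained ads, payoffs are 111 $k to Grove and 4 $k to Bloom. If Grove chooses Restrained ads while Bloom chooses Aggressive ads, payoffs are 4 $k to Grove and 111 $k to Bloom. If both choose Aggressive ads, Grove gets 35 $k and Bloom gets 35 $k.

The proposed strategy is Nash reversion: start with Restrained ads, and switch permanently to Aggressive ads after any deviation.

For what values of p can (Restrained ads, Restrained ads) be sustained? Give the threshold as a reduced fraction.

23/38

Expected cooperation value is 65 + p·65 + p²·65 + … = 65/(1−p); deviation gives 111 + p·35/(1−p).
65 ≥ 111(1−p) + 35p ⇒ 76p ≥ 46 ⇒ p ≥ 46/76 = 23/38.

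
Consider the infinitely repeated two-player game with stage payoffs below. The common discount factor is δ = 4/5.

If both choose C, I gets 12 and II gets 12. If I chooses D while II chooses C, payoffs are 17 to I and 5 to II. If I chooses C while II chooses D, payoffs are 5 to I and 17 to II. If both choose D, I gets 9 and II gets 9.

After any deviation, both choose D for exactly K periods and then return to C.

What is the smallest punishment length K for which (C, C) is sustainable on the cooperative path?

3

No profitable deviation requires (12−9)(δ+…+δ^K) ≥ 17−12, i.e. δ+…+δ^K ≥ 5/3 ≈ 1.6667.
With δ = 4/5, the partial sums are K=1: 0.8000, K=2: 1.4400, K=3: 1.9520.
K = 3 is the first length at which the sum reaches 1.6667.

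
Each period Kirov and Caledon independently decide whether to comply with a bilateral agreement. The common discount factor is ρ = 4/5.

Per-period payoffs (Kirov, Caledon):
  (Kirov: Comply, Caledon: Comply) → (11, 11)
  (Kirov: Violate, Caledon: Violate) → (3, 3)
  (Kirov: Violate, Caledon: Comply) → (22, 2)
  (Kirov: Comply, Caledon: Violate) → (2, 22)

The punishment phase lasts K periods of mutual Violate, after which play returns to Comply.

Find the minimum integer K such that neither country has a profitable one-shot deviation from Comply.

2

No profitable deviation requires (11−3)(ρ+…+ρ^K) ≥ 22−11, i.e. ρ+…+ρ^K ≥ 11/8 ≈ 1.3750.
With ρ = 4/5, the partial sums are K=1: 0.8000, K=2: 1.4400.
K = 2 is the first length at which the sum reaches 1.3750.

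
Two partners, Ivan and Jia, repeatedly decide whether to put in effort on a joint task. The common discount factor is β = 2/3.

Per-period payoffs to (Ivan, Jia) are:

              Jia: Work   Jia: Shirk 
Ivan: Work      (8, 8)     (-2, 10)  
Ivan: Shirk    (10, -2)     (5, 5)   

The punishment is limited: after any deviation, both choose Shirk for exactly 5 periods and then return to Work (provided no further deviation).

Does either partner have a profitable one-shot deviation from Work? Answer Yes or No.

No

IC: β+…+β^5 ≥ (10−8)/(8−5) = 2/3.
At β = 2/3: partial sum = 1.7366 ≥ 0.6667. Cooperation sustainable.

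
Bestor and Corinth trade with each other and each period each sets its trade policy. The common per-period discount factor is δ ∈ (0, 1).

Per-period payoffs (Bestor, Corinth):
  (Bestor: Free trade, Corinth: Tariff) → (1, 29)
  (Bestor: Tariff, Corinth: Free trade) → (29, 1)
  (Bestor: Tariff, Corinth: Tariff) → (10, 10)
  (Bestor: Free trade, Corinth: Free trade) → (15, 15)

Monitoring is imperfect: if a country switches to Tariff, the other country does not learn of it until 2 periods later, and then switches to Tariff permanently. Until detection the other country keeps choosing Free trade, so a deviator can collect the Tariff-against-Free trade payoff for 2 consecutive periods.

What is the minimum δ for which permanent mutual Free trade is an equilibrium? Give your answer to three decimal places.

0.858

The best deviation is to choose Tariff for all 2 undetected periods, earning 29 each, then 10 forever once detected.
Deviation value: 29(1−δ^2)/(1−δ) + 10δ^2/(1−δ); cooperation value: 15/(1−δ).
IC: 15 ≥ 29(1−δ^2) + 10δ^2 = 29 − 19δ^2.
So δ^2 ≥ 14/19, giving δ ≥ (14/19)^(1/2) ≈ 0.858.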